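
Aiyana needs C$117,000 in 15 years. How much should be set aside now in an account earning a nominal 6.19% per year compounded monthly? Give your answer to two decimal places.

i = 0.0619/12 = 0.00515833 per month; n = 15·12 = 180.
PV = 117,000 / (1 + 0.00515833)^180 = 117,000 / 2.524678 = 46,342.5473

C$46,342.55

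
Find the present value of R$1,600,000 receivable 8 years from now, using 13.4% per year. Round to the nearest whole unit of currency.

PV = FV·(1+i)^(−n) = 1,600,000 × 0.365675 = 585,080.3954

R$585,080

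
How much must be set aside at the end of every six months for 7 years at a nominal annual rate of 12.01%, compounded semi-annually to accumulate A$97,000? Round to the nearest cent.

A$4,614.12

i = 0.1201/2 = 0.06005 per half-year; n = 7·2 = 14.
PMT = 97000 / ( [(1+0.06005)^14 − 1] / 0.06005 ) = 97000 / 21.022439 = 4,614.1173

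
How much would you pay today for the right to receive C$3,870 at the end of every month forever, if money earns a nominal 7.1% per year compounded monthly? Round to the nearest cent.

Periodic rate i = 0.071/12 = 0.00591667.
PV = C/r = 3870/0.00591667 = 654,084.5070

C$654,084.51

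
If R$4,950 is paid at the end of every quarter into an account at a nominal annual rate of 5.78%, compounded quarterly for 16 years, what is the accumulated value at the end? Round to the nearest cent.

With 4 periods per year: i = 0.01445, n = 64.
Accumulation factor s(64|0.01445) = 104.133747; FV = 4950 × 104.133747 = 515,462.0453

R$515,462.05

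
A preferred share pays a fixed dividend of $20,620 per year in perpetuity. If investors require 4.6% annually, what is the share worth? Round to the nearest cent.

$448,260.87

PV = PMT / i = 20620 / 0.046 = 448,260.8696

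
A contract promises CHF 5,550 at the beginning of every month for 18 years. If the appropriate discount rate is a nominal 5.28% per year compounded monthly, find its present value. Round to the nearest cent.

Periodic rate i = 0.0528/12 = 0.0044; n = 18 × 12 = 216 periods.
PV = 5550 × [1 − (1+0.0044)^(−216)] / 0.0044 × (1+i) = 5550 × 139.841438 = 776,119.9832
(Beginning-of-period payments → annuity-due factor ×(1+i).)

CHF 776,119.98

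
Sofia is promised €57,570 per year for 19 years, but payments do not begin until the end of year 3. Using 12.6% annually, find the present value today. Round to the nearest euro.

€322,568

PV at t=2 (ordinary 19-year annuity): 57570 × a(19|0.126) = 57570 × 7.103978 = 408,975.9940
Discount back 2 years: 408,975.9940 × (1+0.126)^(−2) = 408,975.9940 × 0.788721 = 322,567.8174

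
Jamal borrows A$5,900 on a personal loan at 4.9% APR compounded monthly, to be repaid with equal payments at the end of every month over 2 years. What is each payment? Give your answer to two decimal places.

Periodic rate i = 0.049/12 = 0.00408333; n = 2 × 12 = 24 periods.
PMT = 5900 / ( [1 − (1+0.00408333)^(−24)] / 0.00408333 ) = 5900 / 22.817183 = 258.5771

A$258.58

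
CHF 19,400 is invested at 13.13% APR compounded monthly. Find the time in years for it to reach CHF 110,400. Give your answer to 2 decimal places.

Periodic rate i = 0.1313/12 = 0.0109417.
n = ln(110400/19400) / ln(1+0.0109417) = ln(5.69072) / 0.010882 = 159.7867 months
= 159.7867/12 years

13.32 years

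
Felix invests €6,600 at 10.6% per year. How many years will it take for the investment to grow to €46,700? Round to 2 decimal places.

(1+i)^n = 46700/6600 = 7.07576, so n = ln 7.07576 / ln 1.106 = 19.4211 years

19.42 years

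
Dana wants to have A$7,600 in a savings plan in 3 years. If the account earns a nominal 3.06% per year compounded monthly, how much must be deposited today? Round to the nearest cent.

i = 0.0306/12 = 0.00255 per month; n = 3·12 = 36.
Discount factor = (1+0.00255)^(−36) = 0.912394; PV = 7,600 × 0.912394 = 6,934.1959

A$6,934.20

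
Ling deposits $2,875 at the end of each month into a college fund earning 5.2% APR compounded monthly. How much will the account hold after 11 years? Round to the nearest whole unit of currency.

$510,613

With 12 periods per year: i = 0.00433333, n = 132.
FV = PMT · [(1+i)^n − 1] / i = 2875 · 177.604371 = 510,612.5661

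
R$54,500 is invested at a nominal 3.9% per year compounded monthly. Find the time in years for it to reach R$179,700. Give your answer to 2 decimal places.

Periodic rate i = 0.039/12 = 0.00325.
(1+i)^n = 179700/54500 = 3.29725, so n = ln 3.29725 / ln 1.00325 = 367.7002 months
= 367.7002/12 years

30.64 years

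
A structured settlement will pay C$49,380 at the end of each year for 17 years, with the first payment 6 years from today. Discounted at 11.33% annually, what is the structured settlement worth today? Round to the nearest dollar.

C$213,735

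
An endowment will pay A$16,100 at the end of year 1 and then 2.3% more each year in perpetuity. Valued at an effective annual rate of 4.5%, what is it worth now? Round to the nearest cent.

PV = PMT / (i − g) = 16100 / (0.045 − 0.023) = 16100 / 0.022000 = 731,818.1818

A$731,818.18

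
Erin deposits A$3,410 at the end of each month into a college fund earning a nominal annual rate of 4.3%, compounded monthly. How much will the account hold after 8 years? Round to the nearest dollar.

A$389,893

i = 0.043/12 = 0.00358333 per month; n = 8·12 = 96.
FV = PMT · [(1+i)^n − 1] / i = 3410 · 114.338117 = 389,892.9798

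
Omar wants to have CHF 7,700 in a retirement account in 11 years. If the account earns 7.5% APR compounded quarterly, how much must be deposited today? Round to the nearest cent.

i = 0.075/4 = 0.01875 per quarter; n = 11·4 = 44.
PV = 7,700 / (1 + 0.01875)^44 = 7,700 / 2.264516 = 3,400.2854

CHF 3,400.29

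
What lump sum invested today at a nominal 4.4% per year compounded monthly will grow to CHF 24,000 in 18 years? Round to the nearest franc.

Periodic rate i = 0.044/12 = 0.00366667; n = 18 × 12 = 216 periods.
PV = 24,000 / (1 + 0.00366667)^216 = 24,000 / 2.204612 = 10,886.2692

CHF 10,886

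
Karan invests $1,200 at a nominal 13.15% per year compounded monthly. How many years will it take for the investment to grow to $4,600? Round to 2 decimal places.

Periodic rate i = 0.1315/12 = 0.0109583.
n = ln(4600/1200) / ln(1+0.0109583) = ln(3.83333) / 0.010899 = 123.2928 months
= 123.2928/12 years

10.27 years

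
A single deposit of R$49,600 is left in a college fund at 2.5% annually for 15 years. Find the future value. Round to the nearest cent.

49,600 × (1+0.025)^15 = 49,600 × 1.448298 = 71,835.5891

R$71,835.59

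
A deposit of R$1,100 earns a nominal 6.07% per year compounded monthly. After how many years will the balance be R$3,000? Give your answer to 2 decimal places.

16.57 years

Periodic rate i = 0.0607/12 = 0.00505833.
n = ln(3000/1100) / ln(1+0.00505833) = ln(2.72727) / 0.005046 = 198.8476 months
= 198.8476/12 years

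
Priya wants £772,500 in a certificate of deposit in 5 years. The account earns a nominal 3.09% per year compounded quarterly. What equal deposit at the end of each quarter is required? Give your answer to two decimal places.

£35,866.72

i = 0.0309/4 = 0.007725 per quarter; n = 5·4 = 20.
PMT = 772500 / ( [(1+0.007725)^20 − 1] / 0.007725 ) = 772500 / 21.538070 = 35,866.7234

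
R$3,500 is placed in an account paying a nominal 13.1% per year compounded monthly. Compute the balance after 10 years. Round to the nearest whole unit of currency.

Periodic rate i = 0.131/12 = 0.0109167; n = 10 × 12 = 120 periods.
FV = 3,500 × (1 + 0.0109167)^120 = 12,879.8512

R$12,880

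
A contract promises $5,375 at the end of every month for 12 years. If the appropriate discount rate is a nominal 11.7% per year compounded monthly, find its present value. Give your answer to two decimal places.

With 12 periods per year: i = 0.00975, n = 144.
PV = 5375 × [1 − (1+0.00975)^(−144)] / 0.00975 = 5375 × 77.201181 = 414,956.3477

$414,956.35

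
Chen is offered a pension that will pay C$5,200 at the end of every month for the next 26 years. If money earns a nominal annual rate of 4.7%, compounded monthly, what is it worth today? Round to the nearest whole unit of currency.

Periodic rate i = 0.047/12 = 0.00391667; n = 26 × 12 = 312 periods.
Annuity factor a(312|0.00391667) = 179.912068; PV = 5200 × 179.912068 = 935,542.7544

C$935,543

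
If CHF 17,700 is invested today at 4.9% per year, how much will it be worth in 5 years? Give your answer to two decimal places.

CHF 22,482.82

FV = 17,700 × (1 + 0.049)^5 = 22,482.8161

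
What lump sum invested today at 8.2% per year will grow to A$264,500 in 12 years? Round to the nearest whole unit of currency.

A$102,730

PV = FV·(1+i)^(−n) = 264,500 × 0.388394 = 102,730.2978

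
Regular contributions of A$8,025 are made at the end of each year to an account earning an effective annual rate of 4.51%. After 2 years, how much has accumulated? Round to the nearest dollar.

FV = 8025 × [(1+0.0451)^2 − 1] / 0.0451 = 8025 × 2.045100 = 16,411.9275

A$16,412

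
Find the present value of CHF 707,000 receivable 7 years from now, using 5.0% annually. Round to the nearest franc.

CHF 502,452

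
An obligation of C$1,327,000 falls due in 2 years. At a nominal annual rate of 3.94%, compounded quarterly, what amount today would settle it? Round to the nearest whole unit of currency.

Periodic rate i = 0.0394/4 = 0.00985; n = 2 × 4 = 8 periods.
Discount factor = (1+0.00985)^(−8) = 0.924581; PV = 1,327,000 × 0.924581 = 1,226,919.2045

C$1,226,919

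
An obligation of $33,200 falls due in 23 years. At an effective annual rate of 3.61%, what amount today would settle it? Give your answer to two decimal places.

PV = FV·(1+i)^(−n) = 33,200 × 0.442345 = 14,685.8669

$14,685.87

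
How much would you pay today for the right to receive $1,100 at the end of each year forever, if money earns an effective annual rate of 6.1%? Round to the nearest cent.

PV = C/r = 1100/0.061 = 18,032.7869

$18,032.79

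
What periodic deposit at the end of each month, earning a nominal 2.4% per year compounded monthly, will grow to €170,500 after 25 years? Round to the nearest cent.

Periodic rate i = 0.024/12 = 0.002; n = 25 × 12 = 300 periods.
FV-annuity factor = 410.513656; PMT = 170500 / 410.513656 = 415.3333

€415.33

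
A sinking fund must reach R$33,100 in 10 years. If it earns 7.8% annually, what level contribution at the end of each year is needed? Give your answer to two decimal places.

PMT = 33100 / ( [(1+0.078)^10 − 1] / 0.078 ) = 33100 / 14.349698 = 2,306.6688

R$2,306.67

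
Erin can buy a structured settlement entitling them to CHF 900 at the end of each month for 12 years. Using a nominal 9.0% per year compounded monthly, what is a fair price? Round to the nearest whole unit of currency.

i = 0.09/12 = 0.0075 per month; n = 12·12 = 144.
PV = 900 × [1 − (1+0.0075)^(−144)] / 0.0075 = 900 × 87.871092 = 79,083.9828

CHF 79,084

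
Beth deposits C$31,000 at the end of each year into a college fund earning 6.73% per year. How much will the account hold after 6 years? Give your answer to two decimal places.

FV = PMT · [(1+i)^n − 1] / i = 31000 · 7.104783 = 220,248.2602

C$220,248.26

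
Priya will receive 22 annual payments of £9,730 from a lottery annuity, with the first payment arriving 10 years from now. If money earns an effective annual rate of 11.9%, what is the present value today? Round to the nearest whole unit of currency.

£27,218

Value one period before first payment (t=9): 9730 × [1 − (1+0.119)^(−22)] / 0.119 = 9730 × 7.695104 = 74,873.3612
Discount back 9 years: 74,873.3612 × (1+0.119)^(−9) = 74,873.3612 × 0.363521 = 27,218.0214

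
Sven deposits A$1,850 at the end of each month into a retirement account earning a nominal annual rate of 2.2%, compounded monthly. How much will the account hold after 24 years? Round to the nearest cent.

i = 0.022/12 = 0.00183333 per month; n = 24·12 = 288.
FV = PMT · [(1+i)^n − 1] / i = 1850 · 378.937309 = 701,034.0208

A$701,034.02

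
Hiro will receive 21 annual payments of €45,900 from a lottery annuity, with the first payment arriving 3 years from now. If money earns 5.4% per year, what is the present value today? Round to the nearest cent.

PV at t=2 (ordinary 21-year annuity): 45900 × a(21|0.054) = 45900 × 12.381557 = 568,313.4587
Discount back 2 years: 568,313.4587 × (1+0.054)^(−2) = 568,313.4587 × 0.900158 = 511,571.9449

€511,571.94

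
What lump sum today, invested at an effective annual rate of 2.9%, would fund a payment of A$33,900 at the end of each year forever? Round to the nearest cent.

A$1,168,965.52

PV = C/r = 33900/0.029 = 1,168,965.5172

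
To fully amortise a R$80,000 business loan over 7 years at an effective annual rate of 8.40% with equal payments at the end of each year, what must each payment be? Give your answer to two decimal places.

Annuity-PV factor = 5.135899; PMT = 80000 / 5.135899 = 15,576.6313

R$15,576.63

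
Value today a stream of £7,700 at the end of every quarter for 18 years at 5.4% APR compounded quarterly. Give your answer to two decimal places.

£353,176.91

With 4 periods per year: i = 0.0135, n = 72.
PV = PMT · [1 − (1+i)^(−n)] / i = 7700 · 45.867132 = 353,176.9130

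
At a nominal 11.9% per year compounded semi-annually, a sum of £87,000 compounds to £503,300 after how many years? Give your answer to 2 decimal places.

Periodic rate i = 0.119/2 = 0.0595.
(1+i)^n = 503300/87000 = 5.78506, so n = ln 5.78506 / ln 1.0595 = 30.3697 half-years
= 30.3697/2 years

15.18 years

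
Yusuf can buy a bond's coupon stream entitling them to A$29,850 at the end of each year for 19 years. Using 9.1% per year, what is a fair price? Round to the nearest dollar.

PV = PMT · [1 − (1+i)^(−n)] / i = 29850 · 8.888677 = 265,327.0105

A$265,327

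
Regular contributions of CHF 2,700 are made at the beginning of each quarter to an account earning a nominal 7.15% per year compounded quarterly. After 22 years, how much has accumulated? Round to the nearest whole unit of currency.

CHF 577,261

With 4 periods per year: i = 0.017875, n = 88.
FV = 2700 × [(1+0.017875)^88 − 1] / 0.017875 × (1+i) = 2700 × 213.800544 = 577,261.4697
(Beginning-of-period payments → annuity-due factor ×(1+i).)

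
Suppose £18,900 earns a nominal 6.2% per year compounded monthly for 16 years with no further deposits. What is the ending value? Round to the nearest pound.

£50,836

Periodic rate i = 0.062/12 = 0.00516667; n = 16 × 12 = 192 periods.
FV = 18,900 × (1 + 0.00516667)^192 = 50,836.1669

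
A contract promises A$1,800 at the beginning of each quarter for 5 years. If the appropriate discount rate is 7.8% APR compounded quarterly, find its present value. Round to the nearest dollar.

With 4 periods per year: i = 0.0195, n = 20.
PV = 1800 × [1 − (1+0.0195)^(−20)] / 0.0195 × (1+i) = 1800 × 16.751003 = 30,151.8060
(annuity-due: payments at period start, so ×(1+i).)

A$30,152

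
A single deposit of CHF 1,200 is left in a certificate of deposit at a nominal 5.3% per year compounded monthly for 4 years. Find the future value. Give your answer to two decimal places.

CHF 1,482.69

Periodic rate i = 0.053/12 = 0.00441667; n = 4 × 12 = 48 periods.
1,200 × (1+0.00441667)^48 = 1,200 × 1.235571 = 1,482.6852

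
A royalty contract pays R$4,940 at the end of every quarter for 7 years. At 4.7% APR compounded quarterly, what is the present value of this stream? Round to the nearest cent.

R$117,288.41

i = 0.047/4 = 0.01175 per quarter; n = 7·4 = 28.
PV = 4940 × [1 − (1+0.01175)^(−28)] / 0.01175 = 4940 × 23.742594 = 117,288.4145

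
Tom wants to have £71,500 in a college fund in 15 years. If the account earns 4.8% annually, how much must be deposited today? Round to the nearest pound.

£35,391

Discount factor = (1+0.048)^(−15) = 0.494972; PV = 71,500 × 0.494972 = 35,390.5084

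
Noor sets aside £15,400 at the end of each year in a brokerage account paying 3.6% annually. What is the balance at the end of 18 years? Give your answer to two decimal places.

Accumulation factor s(18|0.036) = 24.723890; FV = 15400 × 24.723890 = 380,747.9006

£380,747.90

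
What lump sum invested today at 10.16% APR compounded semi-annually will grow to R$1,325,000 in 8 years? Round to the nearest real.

R$599,646

i = 0.1016/2 = 0.0508 per half-year; n = 8·2 = 16.
PV = 1,325,000 / (1 + 0.0508)^16 = 1,325,000 / 2.209637 = 599,645.8777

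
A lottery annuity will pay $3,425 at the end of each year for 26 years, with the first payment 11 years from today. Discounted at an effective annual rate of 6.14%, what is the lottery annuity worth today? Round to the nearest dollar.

$24,211

Value one period before first payment (t=10): 3425 × [1 − (1+0.0614)^(−26)] / 0.0614 = 3425 × 12.827447 = 43,934.0047
PV₀ = 43,934.0047 / (1+0.0614)^10 = 43,934.0047 / 1.814641 = 24,210.8456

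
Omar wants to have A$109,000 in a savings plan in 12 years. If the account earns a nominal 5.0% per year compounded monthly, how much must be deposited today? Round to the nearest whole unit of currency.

A$59,895

i = 0.05/12 = 0.00416667 per month; n = 12·12 = 144.
PV = 109,000 / (1 + 0.00416667)^144 = 109,000 / 1.819849 = 59,895.0834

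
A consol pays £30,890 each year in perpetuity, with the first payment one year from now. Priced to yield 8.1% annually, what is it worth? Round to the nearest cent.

PV = PMT / i = 30890 / 0.081 = 381,358.0247

£381,358.02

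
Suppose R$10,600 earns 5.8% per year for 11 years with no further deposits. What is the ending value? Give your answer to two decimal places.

R$19,708.26

FV = 10,600 × (1 + 0.058)^11 = 19,708.2567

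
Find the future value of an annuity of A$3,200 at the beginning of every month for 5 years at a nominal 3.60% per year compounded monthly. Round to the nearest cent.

i = 0.036/12 = 0.003 per month; n = 5·12 = 60.
Accumulation factor s(60|0.003) × (1+i) = 65.828496; FV = 3200 × 65.828496 = 210,651.1865
Payments are at the start of each period, so multiply by (1+i).

A$210,651.19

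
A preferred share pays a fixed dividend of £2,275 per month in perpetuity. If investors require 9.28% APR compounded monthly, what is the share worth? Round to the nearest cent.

£294,181.03

Periodic rate i = 0.0928/12 = 0.00773333.
PV = PMT / i = 2275 / 0.00773333 = 294,181.0345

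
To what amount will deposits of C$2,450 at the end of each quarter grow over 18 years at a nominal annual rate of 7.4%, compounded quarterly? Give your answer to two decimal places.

i = 0.074/4 = 0.0185 per quarter; n = 18·4 = 72.
FV = 2450 × [(1+0.0185)^72 − 1] / 0.0185 = 2450 × 148.258425 = 363,233.1413

C$363,233.14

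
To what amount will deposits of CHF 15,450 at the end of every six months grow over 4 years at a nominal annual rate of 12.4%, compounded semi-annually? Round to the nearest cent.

CHF 154,017.97

Periodic rate i = 0.124/2 = 0.062; n = 4 × 2 = 8 periods.
Accumulation factor s(8|0.062) = 9.968801; FV = 15450 × 9.968801 = 154,017.9684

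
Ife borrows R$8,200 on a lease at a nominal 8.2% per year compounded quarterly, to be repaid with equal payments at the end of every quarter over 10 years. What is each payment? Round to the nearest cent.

R$302.39

With 4 periods per year: i = 0.0205, n = 40.
PMT = 8200 / ( [1 − (1+0.0205)^(−40)] / 0.0205 ) = 8200 / 27.117130 = 302.3919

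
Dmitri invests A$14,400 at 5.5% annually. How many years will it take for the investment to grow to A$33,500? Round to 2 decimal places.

15.77 years

n = ln(33500/14400) / ln(1+0.055) = ln(2.32639) / 0.053541 = 15.7696 years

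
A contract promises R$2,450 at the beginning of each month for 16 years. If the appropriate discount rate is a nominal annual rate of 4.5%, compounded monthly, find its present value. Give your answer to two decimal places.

With 12 periods per year: i = 0.00375, n = 192.
Annuity factor a(192|0.00375) × (1+i) = 137.203745; PV = 2450 × 137.203745 = 336,149.1757
(annuity-due: payments at period start, so ×(1+i).)

R$336,149.18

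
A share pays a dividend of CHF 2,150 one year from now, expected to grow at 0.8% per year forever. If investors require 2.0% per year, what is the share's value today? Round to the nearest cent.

PV = D₁/(r − g) = 2150/(0.02 − 0.008) = 179,166.6667

CHF 179,166.67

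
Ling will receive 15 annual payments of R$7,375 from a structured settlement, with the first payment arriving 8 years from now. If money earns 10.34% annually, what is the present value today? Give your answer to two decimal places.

R$27,631.93

PV at t=7 (ordinary 15-year annuity): 7375 × a(15|0.1034) = 7375 × 7.460709 = 55,022.7301
PV₀ = 55,022.7301 / (1+0.1034)^7 = 55,022.7301 / 1.991273 = 27,631.9337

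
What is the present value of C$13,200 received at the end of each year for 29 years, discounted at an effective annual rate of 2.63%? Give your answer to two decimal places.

C$265,492.88

PV = PMT · [1 − (1+i)^(−n)] / i = 13200 · 20.113097 = 265,492.8818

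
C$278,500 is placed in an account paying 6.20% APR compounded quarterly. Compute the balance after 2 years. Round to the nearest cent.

Periodic rate i = 0.062/4 = 0.0155; n = 2 × 4 = 8 periods.
278,500 × (1+0.0155)^8 = 278,500 × 1.130940 = 314,966.6864

C$314,966.69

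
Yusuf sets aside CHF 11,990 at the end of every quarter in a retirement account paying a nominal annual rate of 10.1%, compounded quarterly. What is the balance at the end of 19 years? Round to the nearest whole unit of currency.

CHF 2,684,667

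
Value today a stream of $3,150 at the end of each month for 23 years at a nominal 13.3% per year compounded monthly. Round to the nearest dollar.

With 12 periods per year: i = 0.0110833, n = 276.
PV = PMT · [1 − (1+i)^(−n)] / i = 3150 · 85.918999 = 270,644.8475

$270,645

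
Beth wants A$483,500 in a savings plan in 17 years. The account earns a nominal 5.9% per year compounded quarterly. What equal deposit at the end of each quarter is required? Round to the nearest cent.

i = 0.059/4 = 0.01475 per quarter; n = 17·4 = 68.
PMT = 483500 / ( [(1+0.01475)^68 − 1] / 0.01475 ) = 483500 / 115.698316 = 4,178.9718

A$4,178.97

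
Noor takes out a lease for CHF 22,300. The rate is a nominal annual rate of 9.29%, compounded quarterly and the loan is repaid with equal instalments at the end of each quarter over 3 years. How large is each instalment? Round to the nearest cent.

i = 0.0929/4 = 0.023225 per quarter; n = 3·4 = 12.
PMT = 22300 / ( [1 − (1+0.023225)^(−12)] / 0.023225 ) = 22300 / 10.368884 = 2,150.6655

CHF 2,150.67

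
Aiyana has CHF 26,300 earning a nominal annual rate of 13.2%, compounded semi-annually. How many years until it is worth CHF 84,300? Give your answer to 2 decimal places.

9.11 years

Periodic rate i = 0.132/2 = 0.066.
n = ln(84300/26300) / ln(1+0.066) = ln(3.20532) / 0.063913 = 18.2249 half-years
= 18.2249/2 years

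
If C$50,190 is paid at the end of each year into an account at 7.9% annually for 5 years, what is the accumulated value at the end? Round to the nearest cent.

Accumulation factor s(5|0.079) = 5.854914; FV = 50190 × 5.854914 = 293,858.1409

C$293,858.14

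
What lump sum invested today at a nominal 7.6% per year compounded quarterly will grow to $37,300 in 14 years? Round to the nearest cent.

$13,000.33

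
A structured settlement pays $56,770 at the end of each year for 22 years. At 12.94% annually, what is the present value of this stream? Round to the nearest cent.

PV = PMT · [1 − (1+i)^(−n)] / i = 56770 · 7.196584 = 408,550.0686

$408,550.07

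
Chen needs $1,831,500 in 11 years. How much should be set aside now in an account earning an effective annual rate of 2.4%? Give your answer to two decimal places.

$1,410,936.28

PV = FV·(1+i)^(−n) = 1,831,500 × 0.770372 = 1,410,936.2773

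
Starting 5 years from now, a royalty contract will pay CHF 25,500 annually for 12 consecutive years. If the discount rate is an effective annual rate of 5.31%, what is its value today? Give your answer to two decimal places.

Value one period before first payment (t=4): 25500 × [1 − (1+0.0531)^(−12)] / 0.0531 = 25500 × 8.710303 = 222,112.7346
Discount back 4 years: 222,112.7346 × (1+0.0531)^(−4) = 222,112.7346 × 0.813058 = 180,590.5447

CHF 180,590.54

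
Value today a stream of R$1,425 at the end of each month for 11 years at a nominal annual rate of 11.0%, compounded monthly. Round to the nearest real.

i = 0.11/12 = 0.00916667 per month; n = 11·12 = 132.
Annuity factor a(132|0.00916667) = 76.380487; PV = 1425 × 76.380487 = 108,842.1944

R$108,842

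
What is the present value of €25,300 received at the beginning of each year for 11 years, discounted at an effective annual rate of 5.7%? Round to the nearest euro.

€214,186

Annuity factor a(11|0.057) × (1+i) = 8.465838; PV = 25300 × 8.465838 = 214,185.7106
(Beginning-of-period payments → annuity-due factor ×(1+i).)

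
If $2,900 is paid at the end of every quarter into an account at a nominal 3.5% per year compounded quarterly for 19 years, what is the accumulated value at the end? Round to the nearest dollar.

With 4 periods per year: i = 0.00875, n = 76.
FV = PMT · [(1+i)^n − 1] / i = 2900 · 107.299906 = 311,169.7287

$311,170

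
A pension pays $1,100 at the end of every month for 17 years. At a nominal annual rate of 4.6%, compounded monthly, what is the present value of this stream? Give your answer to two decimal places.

Periodic rate i = 0.046/12 = 0.00383333; n = 17 × 12 = 204 periods.
Annuity factor a(204|0.00383333) = 141.345761; PV = 1100 × 141.345761 = 155,480.3376

$155,480.34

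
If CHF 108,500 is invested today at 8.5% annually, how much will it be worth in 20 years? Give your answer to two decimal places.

CHF 554,657.00

FV = PV·(1+i)^n = 108,500 × 5.112046 = 554,657.0045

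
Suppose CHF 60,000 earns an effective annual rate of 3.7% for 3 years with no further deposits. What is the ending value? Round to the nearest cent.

CHF 66,909.46

FV = PV·(1+i)^n = 60,000 × 1.115158 = 66,909.4592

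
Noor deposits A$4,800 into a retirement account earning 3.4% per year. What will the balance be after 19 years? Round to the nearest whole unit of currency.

A$9,060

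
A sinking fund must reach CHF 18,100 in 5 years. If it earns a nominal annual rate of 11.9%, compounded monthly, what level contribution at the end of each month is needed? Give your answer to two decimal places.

With 12 periods per year: i = 0.00991667, n = 60.
FV-annuity factor = 81.451261; PMT = 18100 / 81.451261 = 222.2188

CHF 222.22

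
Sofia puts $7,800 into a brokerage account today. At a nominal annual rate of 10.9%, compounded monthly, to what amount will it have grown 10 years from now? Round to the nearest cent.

$23,085.46

Periodic rate i = 0.109/12 = 0.00908333; n = 10 × 12 = 120 periods.
FV = PV·(1+i)^n = 7,800 × 2.959675 = 23,085.4625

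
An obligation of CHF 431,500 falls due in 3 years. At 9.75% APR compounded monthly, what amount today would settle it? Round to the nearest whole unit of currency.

With 12 periods per year: i = 0.008125, n = 36.
PV = FV·(1+i)^(−n) = 431,500 × 0.747278 = 322,450.4220

CHF 322,450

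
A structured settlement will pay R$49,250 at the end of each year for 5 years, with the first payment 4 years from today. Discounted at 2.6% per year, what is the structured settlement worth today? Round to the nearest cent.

R$211,240.97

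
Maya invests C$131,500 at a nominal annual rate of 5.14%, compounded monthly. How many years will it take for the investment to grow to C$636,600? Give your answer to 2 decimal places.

30.75 years

Periodic rate i = 0.0514/12 = 0.00428333.
n = ln(636600/131500) / ln(1+0.00428333) = ln(4.84106) / 0.004274 = 368.9907 months
= 368.9907/12 years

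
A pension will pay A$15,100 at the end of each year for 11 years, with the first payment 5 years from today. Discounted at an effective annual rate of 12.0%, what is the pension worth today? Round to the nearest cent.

A$56,980.08

PV at t=4 (ordinary 11-year annuity): 15100 × a(11|0.12) = 15100 × 5.937699 = 89,659.2569
PV₀ = 89,659.2569 / (1+0.12)^4 = 89,659.2569 / 1.573519 = 56,980.0787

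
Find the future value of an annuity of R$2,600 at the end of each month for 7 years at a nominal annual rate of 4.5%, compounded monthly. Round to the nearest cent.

Periodic rate i = 0.045/12 = 0.00375; n = 7 × 12 = 84 periods.
FV = 2600 × [(1+0.00375)^84 − 1] / 0.00375 = 2600 × 98.520602 = 256,153.5648

R$256,153.56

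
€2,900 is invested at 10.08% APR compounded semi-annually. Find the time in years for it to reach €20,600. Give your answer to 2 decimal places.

Periodic rate i = 0.1008/2 = 0.0504.
n = ln(20600/2900) / ln(1+0.0504) = ln(7.10345) / 0.049171 = 39.8727 half-years
= 39.8727/2 years

19.94 years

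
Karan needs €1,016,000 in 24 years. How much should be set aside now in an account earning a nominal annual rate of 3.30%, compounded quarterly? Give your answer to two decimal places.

Periodic rate i = 0.033/4 = 0.00825; n = 24 × 4 = 96 periods.
Discount factor = (1+0.00825)^(−96) = 0.454412; PV = 1,016,000 × 0.454412 = 461,682.6591

€461,682.66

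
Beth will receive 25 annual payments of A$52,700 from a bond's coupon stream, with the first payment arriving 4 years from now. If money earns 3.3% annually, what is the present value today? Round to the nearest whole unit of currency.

A$805,348

Value one period before first payment (t=3): 52700 × [1 − (1+0.033)^(−25)] / 0.033 = 52700 × 16.845108 = 887,737.1826
PV₀ = 887,737.1826 / (1+0.033)^3 = 887,737.1826 / 1.102303 = 805,347.7432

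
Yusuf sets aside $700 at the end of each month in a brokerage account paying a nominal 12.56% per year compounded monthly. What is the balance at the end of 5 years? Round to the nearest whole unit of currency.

Periodic rate i = 0.1256/12 = 0.0104667; n = 5 × 12 = 60 periods.
FV = 700 × [(1+0.0104667)^60 − 1] / 0.0104667 = 700 × 82.906358 = 58,034.4509

$58,034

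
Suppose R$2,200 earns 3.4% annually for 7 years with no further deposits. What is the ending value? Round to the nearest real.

R$2,780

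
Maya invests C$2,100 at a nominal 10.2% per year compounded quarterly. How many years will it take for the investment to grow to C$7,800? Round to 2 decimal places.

13.03 years

Periodic rate i = 0.102/4 = 0.0255.
n = ln(7800/2100) / ln(1+0.0255) = ln(3.71429) / 0.025180 = 52.1116 quarters
= 52.1116/4 years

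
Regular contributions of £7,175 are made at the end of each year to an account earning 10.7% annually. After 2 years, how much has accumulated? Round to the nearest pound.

FV = PMT · [(1+i)^n − 1] / i = 7175 · 2.107000 = 15,117.7250

£15,118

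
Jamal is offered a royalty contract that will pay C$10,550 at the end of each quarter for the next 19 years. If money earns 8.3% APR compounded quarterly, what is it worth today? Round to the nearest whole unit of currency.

C$401,685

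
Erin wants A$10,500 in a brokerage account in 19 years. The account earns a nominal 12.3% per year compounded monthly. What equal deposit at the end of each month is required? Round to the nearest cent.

A$11.66

Periodic rate i = 0.123/12 = 0.01025; n = 19 × 12 = 228 periods.
FV-annuity factor = 900.267774; PMT = 10500 / 900.267774 = 11.6632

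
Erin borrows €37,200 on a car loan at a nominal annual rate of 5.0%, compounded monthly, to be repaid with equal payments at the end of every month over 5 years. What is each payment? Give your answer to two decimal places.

With 12 periods per year: i = 0.00416667, n = 60.
PMT = 37200 / ( [1 − (1+0.00416667)^(−60)] / 0.00416667 ) = 37200 / 52.990706 = 702.0099

€702.01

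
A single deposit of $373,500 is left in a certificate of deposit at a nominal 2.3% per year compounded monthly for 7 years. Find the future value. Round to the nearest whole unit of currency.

$438,677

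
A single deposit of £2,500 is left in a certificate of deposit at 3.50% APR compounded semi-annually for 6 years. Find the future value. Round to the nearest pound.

£3,079

With 2 periods per year: i = 0.0175, n = 12.
FV = 2,500 × (1 + 0.0175)^12 = 3,078.5983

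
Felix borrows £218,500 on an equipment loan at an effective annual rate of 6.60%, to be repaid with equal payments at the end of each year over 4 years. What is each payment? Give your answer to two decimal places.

PMT = 218500 / ( [1 − (1+0.066)^(−4)] / 0.066 ) = 218500 / 3.418024 = 63,925.8216

£63,925.82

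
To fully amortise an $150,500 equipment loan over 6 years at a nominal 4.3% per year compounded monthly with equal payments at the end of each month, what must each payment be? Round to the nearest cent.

i = 0.043/12 = 0.00358333 per month; n = 6·12 = 72.
Annuity-PV factor = 63.362345; PMT = 150500 / 63.362345 = 2,375.2277

$2,375.23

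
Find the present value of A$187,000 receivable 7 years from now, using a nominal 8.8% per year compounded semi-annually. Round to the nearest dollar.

A$102,337

i = 0.088/2 = 0.044 per half-year; n = 7·2 = 14.
PV = FV·(1+i)^(−n) = 187,000 × 0.547259 = 102,337.4580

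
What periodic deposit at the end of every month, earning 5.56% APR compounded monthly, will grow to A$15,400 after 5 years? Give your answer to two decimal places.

A$223.23

Periodic rate i = 0.0556/12 = 0.00463333; n = 5 × 12 = 60 periods.
FV-annuity factor = 68.986759; PMT = 15400 / 68.986759 = 223.2312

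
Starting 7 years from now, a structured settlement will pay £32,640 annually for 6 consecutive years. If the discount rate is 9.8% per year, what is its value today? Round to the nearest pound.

£81,602

PV at t=6 (ordinary 6-year annuity): 32640 × a(6|0.098) = 32640 × 4.380906 = 142,992.7742
PV₀ = 142,992.7742 / (1+0.098)^6 = 142,992.7742 / 1.752323 = 81,601.8587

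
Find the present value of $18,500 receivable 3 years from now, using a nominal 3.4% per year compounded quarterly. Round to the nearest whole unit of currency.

$16,713

i = 0.034/4 = 0.0085 per quarter; n = 3·4 = 12.
PV = FV·(1+i)^(−n) = 18,500 × 0.903419 = 16,713.2496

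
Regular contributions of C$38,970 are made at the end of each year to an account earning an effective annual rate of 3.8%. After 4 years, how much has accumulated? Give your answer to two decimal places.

FV = PMT · [(1+i)^n − 1] / i = 38970 · 4.233831 = 164,992.3891

C$164,992.39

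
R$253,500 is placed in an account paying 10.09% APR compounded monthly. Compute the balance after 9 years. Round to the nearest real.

With 12 periods per year: i = 0.00840833, n = 108.
FV = PV·(1+i)^n = 253,500 × 2.470211 = 626,198.4203

R$626,198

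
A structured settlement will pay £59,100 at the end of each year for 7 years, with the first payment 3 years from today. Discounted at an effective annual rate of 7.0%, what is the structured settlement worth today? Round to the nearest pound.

£278,196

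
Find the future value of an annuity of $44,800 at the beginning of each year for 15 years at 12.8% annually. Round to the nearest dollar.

$2,009,638

FV = 44800 × [(1+0.128)^15 − 1] / 0.128 × (1+i) = 44800 × 44.857998 = 2,009,638.3085
(annuity-due: payments at period start, so ×(1+i).)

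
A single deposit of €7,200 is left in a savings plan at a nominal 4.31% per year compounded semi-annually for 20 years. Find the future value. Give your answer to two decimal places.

€16,893.42

Periodic rate i = 0.0431/2 = 0.02155; n = 20 × 2 = 40 periods.
FV = 7,200 × (1 + 0.02155)^40 = 16,893.4216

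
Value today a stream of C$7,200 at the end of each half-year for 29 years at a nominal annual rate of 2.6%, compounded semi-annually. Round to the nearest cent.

C$292,002.95

With 2 periods per year: i = 0.013, n = 58.
PV = 7200 × [1 − (1+0.013)^(−58)] / 0.013 = 7200 × 40.555965 = 292,002.9458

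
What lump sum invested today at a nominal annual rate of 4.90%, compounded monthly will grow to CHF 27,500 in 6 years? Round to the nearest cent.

i = 0.049/12 = 0.00408333 per month; n = 6·12 = 72.
Discount factor = (1+0.00408333)^(−72) = 0.745723; PV = 27,500 × 0.745723 = 20,507.3760

CHF 20,507.38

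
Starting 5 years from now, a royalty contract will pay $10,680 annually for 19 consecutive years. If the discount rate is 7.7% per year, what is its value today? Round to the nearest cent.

$77,906.59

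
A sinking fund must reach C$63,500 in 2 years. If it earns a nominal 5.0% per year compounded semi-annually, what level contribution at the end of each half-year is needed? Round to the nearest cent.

C$15,291.94

i = 0.05/2 = 0.025 per half-year; n = 2·2 = 4.
PMT = 63500 / ( [(1+0.025)^4 − 1] / 0.025 ) = 63500 / 4.152516 = 15,291.9352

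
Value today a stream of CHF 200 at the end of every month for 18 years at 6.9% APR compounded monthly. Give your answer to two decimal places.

CHF 24,701.39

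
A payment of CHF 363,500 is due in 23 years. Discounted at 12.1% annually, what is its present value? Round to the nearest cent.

CHF 26,276.97

PV = 363,500 / (1 + 0.121)^23 = 363,500 / 13.833405 = 26,276.9724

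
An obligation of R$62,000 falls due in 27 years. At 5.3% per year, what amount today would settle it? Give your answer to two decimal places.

Discount factor = (1+0.053)^(−27) = 0.247990; PV = 62,000 × 0.247990 = 15,375.3733

R$15,375.37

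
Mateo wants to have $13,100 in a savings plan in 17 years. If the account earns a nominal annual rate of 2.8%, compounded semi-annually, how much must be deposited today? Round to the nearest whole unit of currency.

$8,165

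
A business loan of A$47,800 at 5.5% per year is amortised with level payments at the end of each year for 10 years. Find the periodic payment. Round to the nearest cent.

A$6,341.52

PMT = 47800 / ( [1 − (1+0.055)^(−10)] / 0.055 ) = 47800 / 7.537626 = 6,341.5193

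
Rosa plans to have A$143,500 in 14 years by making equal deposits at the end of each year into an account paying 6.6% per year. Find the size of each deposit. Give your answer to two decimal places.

A$6,546.11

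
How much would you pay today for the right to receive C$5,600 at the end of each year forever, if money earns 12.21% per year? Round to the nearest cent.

C$45,864.05

PV = PMT / i = 5600 / 0.1221 = 45,864.0459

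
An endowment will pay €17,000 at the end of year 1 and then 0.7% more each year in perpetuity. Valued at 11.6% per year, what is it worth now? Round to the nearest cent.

PV = D₁/(r − g) = 17000/(0.116 − 0.007) = 155,963.3028

€155,963.30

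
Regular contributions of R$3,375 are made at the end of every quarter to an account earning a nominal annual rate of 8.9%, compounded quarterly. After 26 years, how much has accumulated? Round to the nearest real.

R$1,344,151

With 4 periods per year: i = 0.02225, n = 104.
FV = PMT · [(1+i)^n − 1] / i = 3375 · 398.267030 = 1,344,151.2277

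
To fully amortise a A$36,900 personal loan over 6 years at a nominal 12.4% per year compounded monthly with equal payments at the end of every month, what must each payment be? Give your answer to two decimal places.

A$729.10

Periodic rate i = 0.124/12 = 0.0103333; n = 6 × 12 = 72 periods.
Annuity-PV factor = 50.610295; PMT = 36900 / 50.610295 = 729.1007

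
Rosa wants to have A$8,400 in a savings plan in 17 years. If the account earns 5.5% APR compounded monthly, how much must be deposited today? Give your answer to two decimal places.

i = 0.055/12 = 0.00458333 per month; n = 17·12 = 204.
PV = FV·(1+i)^(−n) = 8,400 × 0.393425 = 3,304.7733

A$3,304.77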